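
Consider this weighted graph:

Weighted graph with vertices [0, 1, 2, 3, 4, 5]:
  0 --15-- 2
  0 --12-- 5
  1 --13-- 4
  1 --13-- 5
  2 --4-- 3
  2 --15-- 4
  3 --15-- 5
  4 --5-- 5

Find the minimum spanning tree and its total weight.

Applying Kruskal's algorithm (sort edges by weight, add if no cycle):
  Add (2,3) w=4
  Add (4,5) w=5
  Add (0,5) w=12
  Add (1,4) w=13
  Skip (1,5) w=13 (creates cycle)
  Add (0,2) w=15
  Skip (2,4) w=15 (creates cycle)
  Skip (3,5) w=15 (creates cycle)
MST weight = 49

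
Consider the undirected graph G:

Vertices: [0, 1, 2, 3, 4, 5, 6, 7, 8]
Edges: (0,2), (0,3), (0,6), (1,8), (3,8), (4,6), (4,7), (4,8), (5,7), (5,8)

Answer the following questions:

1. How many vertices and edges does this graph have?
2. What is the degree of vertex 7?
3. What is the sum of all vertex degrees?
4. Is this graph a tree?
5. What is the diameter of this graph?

Count: 9 vertices, 10 edges.
Vertex 7 has neighbors [4, 5], degree = 2.
Handshaking lemma: 2 * 10 = 20.
A tree on 9 vertices has 8 edges. This graph has 10 edges (2 extra). Not a tree.
Diameter (longest shortest path) = 4.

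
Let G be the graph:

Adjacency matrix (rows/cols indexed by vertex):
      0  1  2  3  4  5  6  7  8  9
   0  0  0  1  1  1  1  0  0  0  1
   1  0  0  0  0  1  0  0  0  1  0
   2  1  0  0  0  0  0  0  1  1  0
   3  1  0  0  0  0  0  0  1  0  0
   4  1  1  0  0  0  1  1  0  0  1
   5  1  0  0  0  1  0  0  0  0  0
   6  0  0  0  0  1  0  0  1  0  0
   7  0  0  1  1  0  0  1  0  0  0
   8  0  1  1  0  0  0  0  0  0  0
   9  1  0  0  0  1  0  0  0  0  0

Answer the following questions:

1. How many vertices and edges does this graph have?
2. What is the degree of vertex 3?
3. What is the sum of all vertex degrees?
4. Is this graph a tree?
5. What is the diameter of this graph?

Count: 10 vertices, 14 edges.
Vertex 3 has neighbors [0, 7], degree = 2.
Handshaking lemma: 2 * 14 = 28.
A tree on 10 vertices has 9 edges. This graph has 14 edges (5 extra). Not a tree.
Diameter (longest shortest path) = 3.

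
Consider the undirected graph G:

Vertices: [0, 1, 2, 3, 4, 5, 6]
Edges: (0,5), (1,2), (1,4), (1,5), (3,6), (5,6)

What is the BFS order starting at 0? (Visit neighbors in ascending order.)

BFS from vertex 0 (neighbors processed in ascending order):
Visit order: 0, 5, 1, 6, 2, 4, 3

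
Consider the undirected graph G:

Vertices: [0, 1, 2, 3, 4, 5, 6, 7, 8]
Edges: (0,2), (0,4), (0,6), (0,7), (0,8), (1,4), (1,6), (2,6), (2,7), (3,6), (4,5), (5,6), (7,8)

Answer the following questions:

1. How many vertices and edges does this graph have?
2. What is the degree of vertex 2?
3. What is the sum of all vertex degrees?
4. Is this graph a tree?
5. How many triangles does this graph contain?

Count: 9 vertices, 13 edges.
Vertex 2 has neighbors [0, 6, 7], degree = 3.
Handshaking lemma: 2 * 13 = 26.
A tree on 9 vertices has 8 edges. This graph has 13 edges (5 extra). Not a tree.
Number of triangles = 3.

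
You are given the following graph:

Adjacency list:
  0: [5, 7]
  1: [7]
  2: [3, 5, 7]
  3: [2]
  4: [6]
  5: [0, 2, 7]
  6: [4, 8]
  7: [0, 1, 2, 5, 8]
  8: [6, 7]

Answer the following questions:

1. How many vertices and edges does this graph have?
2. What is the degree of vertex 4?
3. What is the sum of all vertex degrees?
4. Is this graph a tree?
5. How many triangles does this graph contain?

Count: 9 vertices, 10 edges.
Vertex 4 has neighbors [6], degree = 1.
Handshaking lemma: 2 * 10 = 20.
A tree on 9 vertices has 8 edges. This graph has 10 edges (2 extra). Not a tree.
Number of triangles = 2.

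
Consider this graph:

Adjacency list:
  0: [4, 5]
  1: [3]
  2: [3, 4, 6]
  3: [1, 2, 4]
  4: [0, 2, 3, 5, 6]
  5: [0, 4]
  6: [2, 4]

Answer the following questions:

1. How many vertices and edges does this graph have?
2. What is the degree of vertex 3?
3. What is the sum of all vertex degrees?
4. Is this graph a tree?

Count: 7 vertices, 9 edges.
Vertex 3 has neighbors [1, 2, 4], degree = 3.
Handshaking lemma: 2 * 9 = 18.
A tree on 7 vertices has 6 edges. This graph has 9 edges (3 extra). Not a tree.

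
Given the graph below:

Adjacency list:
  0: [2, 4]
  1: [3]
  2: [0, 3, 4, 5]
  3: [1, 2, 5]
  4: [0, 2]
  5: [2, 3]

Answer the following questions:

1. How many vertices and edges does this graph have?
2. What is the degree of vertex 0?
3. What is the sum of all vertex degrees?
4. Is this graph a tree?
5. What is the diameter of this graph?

Count: 6 vertices, 7 edges.
Vertex 0 has neighbors [2, 4], degree = 2.
Handshaking lemma: 2 * 7 = 14.
A tree on 6 vertices has 5 edges. This graph has 7 edges (2 extra). Not a tree.
Diameter (longest shortest path) = 3.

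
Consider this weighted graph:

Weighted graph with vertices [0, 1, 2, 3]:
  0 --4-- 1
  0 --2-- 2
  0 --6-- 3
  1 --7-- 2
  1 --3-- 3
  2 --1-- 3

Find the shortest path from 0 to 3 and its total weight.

Using Dijkstra's algorithm from vertex 0:
Shortest path: 0 -> 2 -> 3
Total weight: 2 + 1 = 3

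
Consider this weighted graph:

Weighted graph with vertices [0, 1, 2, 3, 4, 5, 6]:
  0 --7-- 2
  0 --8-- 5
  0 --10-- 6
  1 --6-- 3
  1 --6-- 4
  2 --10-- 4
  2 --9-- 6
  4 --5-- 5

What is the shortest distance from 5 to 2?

Using Dijkstra's algorithm from vertex 5:
Shortest path: 5 -> 4 -> 2
Total weight: 5 + 10 = 15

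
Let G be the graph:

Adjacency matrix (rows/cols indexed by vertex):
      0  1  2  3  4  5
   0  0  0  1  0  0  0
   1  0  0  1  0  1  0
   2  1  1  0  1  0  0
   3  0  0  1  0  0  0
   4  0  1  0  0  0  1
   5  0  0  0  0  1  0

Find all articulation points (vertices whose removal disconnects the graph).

An articulation point is a vertex whose removal disconnects the graph.
Articulation points: [1, 2, 4]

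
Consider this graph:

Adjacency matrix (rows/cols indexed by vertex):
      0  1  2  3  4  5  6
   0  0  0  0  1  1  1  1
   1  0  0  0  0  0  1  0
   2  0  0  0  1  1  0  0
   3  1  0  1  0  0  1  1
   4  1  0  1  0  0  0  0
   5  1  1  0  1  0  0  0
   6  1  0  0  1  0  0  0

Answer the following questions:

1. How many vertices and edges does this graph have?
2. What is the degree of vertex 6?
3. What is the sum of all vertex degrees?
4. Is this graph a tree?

Count: 7 vertices, 9 edges.
Vertex 6 has neighbors [0, 3], degree = 2.
Handshaking lemma: 2 * 9 = 18.
A tree on 7 vertices has 6 edges. This graph has 9 edges (3 extra). Not a tree.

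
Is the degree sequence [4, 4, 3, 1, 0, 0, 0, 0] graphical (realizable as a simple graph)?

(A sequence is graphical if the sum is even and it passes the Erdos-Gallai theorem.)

Sum of degrees = 12. Sum is even but fails Erdos-Gallai. The sequence is NOT graphical.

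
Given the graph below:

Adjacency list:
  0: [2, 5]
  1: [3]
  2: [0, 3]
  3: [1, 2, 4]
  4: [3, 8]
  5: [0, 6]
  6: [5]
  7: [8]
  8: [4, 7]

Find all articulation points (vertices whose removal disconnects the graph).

An articulation point is a vertex whose removal disconnects the graph.
Articulation points: [0, 2, 3, 4, 5, 8]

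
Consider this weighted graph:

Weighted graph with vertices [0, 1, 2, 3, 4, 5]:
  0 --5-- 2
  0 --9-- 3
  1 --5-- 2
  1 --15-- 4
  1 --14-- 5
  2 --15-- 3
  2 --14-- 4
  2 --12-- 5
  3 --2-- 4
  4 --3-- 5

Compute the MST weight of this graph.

Applying Kruskal's algorithm (sort edges by weight, add if no cycle):
  Add (3,4) w=2
  Add (4,5) w=3
  Add (0,2) w=5
  Add (1,2) w=5
  Add (0,3) w=9
  Skip (2,5) w=12 (creates cycle)
  Skip (1,5) w=14 (creates cycle)
  Skip (2,4) w=14 (creates cycle)
  Skip (1,4) w=15 (creates cycle)
  Skip (2,3) w=15 (creates cycle)
MST weight = 24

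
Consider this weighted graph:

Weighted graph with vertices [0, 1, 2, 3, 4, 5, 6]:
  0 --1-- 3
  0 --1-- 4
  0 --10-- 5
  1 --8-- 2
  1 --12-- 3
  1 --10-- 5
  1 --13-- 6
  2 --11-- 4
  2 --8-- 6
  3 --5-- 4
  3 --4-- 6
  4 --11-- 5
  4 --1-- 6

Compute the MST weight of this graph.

Applying Kruskal's algorithm (sort edges by weight, add if no cycle):
  Add (0,3) w=1
  Add (0,4) w=1
  Add (4,6) w=1
  Skip (3,6) w=4 (creates cycle)
  Skip (3,4) w=5 (creates cycle)
  Add (1,2) w=8
  Add (2,6) w=8
  Add (0,5) w=10
  Skip (1,5) w=10 (creates cycle)
  Skip (2,4) w=11 (creates cycle)
  Skip (4,5) w=11 (creates cycle)
  Skip (1,3) w=12 (creates cycle)
  Skip (1,6) w=13 (creates cycle)
MST weight = 29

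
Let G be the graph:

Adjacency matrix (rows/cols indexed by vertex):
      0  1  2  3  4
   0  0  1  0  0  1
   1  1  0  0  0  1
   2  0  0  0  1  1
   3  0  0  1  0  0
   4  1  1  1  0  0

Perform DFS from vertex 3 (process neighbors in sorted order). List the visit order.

DFS from vertex 3 (neighbors processed in ascending order):
Visit order: 3, 2, 4, 0, 1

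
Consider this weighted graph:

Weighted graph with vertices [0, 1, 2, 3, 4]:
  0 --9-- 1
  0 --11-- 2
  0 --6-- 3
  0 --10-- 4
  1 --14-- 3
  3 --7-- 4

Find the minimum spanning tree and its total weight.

Applying Kruskal's algorithm (sort edges by weight, add if no cycle):
  Add (0,3) w=6
  Add (3,4) w=7
  Add (0,1) w=9
  Skip (0,4) w=10 (creates cycle)
  Add (0,2) w=11
  Skip (1,3) w=14 (creates cycle)
MST weight = 33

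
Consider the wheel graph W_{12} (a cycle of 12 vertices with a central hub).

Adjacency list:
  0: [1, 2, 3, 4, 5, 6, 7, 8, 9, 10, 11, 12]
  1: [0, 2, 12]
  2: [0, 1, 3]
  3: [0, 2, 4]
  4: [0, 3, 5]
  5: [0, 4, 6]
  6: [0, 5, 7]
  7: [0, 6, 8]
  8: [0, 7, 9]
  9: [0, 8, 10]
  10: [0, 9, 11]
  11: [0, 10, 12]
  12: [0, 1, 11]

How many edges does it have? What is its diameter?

Wheel graph W_{12}: 12 cycle edges + 12 spoke edges = 24 edges.
The hub is distance 1 from all cycle vertices. Max distance between cycle vertices through hub is 2.
Diameter = 2.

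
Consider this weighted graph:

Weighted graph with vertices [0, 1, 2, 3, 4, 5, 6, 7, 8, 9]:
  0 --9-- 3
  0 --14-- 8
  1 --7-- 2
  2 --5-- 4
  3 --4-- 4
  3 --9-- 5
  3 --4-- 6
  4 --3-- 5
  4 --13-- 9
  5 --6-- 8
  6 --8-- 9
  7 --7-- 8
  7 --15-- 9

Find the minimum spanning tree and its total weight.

Applying Kruskal's algorithm (sort edges by weight, add if no cycle):
  Add (4,5) w=3
  Add (3,4) w=4
  Add (3,6) w=4
  Add (2,4) w=5
  Add (5,8) w=6
  Add (1,2) w=7
  Add (7,8) w=7
  Add (6,9) w=8
  Add (0,3) w=9
  Skip (3,5) w=9 (creates cycle)
  Skip (4,9) w=13 (creates cycle)
  Skip (0,8) w=14 (creates cycle)
  Skip (7,9) w=15 (creates cycle)
MST weight = 53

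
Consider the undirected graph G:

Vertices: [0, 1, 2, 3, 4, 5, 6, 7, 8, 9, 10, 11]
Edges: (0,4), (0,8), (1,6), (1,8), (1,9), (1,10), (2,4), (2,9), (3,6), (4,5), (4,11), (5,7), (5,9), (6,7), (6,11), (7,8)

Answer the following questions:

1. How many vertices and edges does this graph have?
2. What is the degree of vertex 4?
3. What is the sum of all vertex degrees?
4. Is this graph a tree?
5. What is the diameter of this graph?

Count: 12 vertices, 16 edges.
Vertex 4 has neighbors [0, 2, 5, 11], degree = 4.
Handshaking lemma: 2 * 16 = 32.
A tree on 12 vertices has 11 edges. This graph has 16 edges (5 extra). Not a tree.
Diameter (longest shortest path) = 4.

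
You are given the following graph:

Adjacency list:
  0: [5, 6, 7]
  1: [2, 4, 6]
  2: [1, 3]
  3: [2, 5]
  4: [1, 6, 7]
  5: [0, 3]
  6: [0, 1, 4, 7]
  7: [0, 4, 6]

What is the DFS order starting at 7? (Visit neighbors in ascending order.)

DFS from vertex 7 (neighbors processed in ascending order):
Visit order: 7, 0, 5, 3, 2, 1, 4, 6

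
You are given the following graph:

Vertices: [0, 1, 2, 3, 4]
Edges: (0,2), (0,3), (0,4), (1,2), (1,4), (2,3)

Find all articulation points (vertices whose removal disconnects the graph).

No articulation points. The graph is biconnected.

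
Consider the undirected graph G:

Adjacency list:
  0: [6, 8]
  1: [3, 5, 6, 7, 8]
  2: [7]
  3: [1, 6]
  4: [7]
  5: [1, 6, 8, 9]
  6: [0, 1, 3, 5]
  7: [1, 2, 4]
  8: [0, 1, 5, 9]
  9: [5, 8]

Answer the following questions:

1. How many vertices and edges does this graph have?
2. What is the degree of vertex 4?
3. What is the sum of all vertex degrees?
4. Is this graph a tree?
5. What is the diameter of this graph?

Count: 10 vertices, 14 edges.
Vertex 4 has neighbors [7], degree = 1.
Handshaking lemma: 2 * 14 = 28.
A tree on 10 vertices has 9 edges. This graph has 14 edges (5 extra). Not a tree.
Diameter (longest shortest path) = 4.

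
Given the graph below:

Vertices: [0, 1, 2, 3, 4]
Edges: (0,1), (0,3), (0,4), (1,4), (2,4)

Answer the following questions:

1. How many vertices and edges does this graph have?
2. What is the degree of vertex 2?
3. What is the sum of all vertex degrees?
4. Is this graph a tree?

Count: 5 vertices, 5 edges.
Vertex 2 has neighbors [4], degree = 1.
Handshaking lemma: 2 * 5 = 10.
A tree on 5 vertices has 4 edges. This graph has 5 edges (1 extra). Not a tree.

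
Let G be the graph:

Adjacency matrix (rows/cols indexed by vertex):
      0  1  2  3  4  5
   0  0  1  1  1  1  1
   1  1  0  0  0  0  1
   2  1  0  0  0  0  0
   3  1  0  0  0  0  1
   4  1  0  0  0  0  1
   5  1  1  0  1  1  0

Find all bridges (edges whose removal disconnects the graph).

A bridge is an edge whose removal increases the number of connected components.
Bridges found: (0,2)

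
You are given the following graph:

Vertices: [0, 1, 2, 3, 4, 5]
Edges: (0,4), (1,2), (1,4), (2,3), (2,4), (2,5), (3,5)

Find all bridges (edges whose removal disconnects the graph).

A bridge is an edge whose removal increases the number of connected components.
Bridges found: (0,4)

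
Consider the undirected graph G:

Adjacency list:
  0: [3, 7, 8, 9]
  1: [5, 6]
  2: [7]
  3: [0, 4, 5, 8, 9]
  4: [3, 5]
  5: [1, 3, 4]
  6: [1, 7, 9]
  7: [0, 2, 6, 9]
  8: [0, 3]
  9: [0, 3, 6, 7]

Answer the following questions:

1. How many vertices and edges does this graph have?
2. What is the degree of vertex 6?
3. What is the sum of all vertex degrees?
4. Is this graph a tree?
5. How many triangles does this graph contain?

Count: 10 vertices, 15 edges.
Vertex 6 has neighbors [1, 7, 9], degree = 3.
Handshaking lemma: 2 * 15 = 30.
A tree on 10 vertices has 9 edges. This graph has 15 edges (6 extra). Not a tree.
Number of triangles = 5.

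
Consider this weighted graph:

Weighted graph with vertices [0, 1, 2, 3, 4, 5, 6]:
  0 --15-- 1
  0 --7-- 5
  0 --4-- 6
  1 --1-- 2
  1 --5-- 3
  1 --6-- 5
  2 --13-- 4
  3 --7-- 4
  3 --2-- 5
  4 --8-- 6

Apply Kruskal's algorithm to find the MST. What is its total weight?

Applying Kruskal's algorithm (sort edges by weight, add if no cycle):
  Add (1,2) w=1
  Add (3,5) w=2
  Add (0,6) w=4
  Add (1,3) w=5
  Skip (1,5) w=6 (creates cycle)
  Add (0,5) w=7
  Add (3,4) w=7
  Skip (4,6) w=8 (creates cycle)
  Skip (2,4) w=13 (creates cycle)
  Skip (0,1) w=15 (creates cycle)
MST weight = 26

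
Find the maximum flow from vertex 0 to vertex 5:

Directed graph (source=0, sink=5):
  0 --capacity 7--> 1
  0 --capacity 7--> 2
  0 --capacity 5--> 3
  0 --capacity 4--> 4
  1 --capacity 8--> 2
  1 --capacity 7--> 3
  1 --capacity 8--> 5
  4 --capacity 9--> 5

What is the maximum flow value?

Computing max flow:
  Flow on (0->1): 7/7
  Flow on (0->4): 4/4
  Flow on (1->5): 7/8
  Flow on (4->5): 4/9
Maximum flow = 11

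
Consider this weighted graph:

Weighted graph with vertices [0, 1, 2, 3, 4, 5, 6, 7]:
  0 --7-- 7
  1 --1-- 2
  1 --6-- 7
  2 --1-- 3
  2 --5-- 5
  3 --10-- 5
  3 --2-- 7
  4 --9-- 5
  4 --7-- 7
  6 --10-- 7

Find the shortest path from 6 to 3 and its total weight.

Using Dijkstra's algorithm from vertex 6:
Shortest path: 6 -> 7 -> 3
Total weight: 10 + 2 = 12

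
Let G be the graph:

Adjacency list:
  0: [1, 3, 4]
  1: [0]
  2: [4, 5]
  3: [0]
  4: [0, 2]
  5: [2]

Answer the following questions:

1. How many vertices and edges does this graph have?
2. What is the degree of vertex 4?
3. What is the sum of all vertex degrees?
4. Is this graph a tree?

Count: 6 vertices, 5 edges.
Vertex 4 has neighbors [0, 2], degree = 2.
Handshaking lemma: 2 * 5 = 10.
A graph is a tree iff it is connected and has exactly n-1 edges. This graph is connected (all 6 vertices in one component) and has 6-1 = 5 edges. It is a tree.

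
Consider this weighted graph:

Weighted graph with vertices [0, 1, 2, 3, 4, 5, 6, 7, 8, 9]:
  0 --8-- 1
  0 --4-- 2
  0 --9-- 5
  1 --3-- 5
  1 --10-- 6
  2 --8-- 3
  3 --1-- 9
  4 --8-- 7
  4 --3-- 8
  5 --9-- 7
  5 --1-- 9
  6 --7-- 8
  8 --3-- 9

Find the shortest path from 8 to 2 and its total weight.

Using Dijkstra's algorithm from vertex 8:
Shortest path: 8 -> 9 -> 3 -> 2
Total weight: 3 + 1 + 8 = 12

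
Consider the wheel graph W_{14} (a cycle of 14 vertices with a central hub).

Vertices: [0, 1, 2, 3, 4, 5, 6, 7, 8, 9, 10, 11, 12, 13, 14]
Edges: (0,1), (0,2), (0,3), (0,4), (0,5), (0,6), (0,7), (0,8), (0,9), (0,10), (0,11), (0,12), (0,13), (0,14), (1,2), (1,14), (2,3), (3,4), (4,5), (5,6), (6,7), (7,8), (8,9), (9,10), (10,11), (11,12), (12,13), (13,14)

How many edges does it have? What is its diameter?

Wheel graph W_{14}: 14 cycle edges + 14 spoke edges = 28 edges.
The hub is distance 1 from all cycle vertices. Max distance between cycle vertices through hub is 2.
Diameter = 2.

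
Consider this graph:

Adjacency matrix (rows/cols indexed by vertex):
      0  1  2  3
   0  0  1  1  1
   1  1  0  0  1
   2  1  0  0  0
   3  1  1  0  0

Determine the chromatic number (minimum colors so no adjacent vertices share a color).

The graph has a maximum clique of size 3 (lower bound on chromatic number).
A valid 3-coloring: {0: 0, 1: 1, 2: 1, 3: 2}.
Chromatic number = 3.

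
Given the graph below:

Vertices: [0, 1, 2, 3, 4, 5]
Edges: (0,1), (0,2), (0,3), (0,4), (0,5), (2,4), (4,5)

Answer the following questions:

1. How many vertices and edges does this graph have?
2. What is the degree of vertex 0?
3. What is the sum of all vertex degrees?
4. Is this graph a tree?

Count: 6 vertices, 7 edges.
Vertex 0 has neighbors [1, 2, 3, 4, 5], degree = 5.
Handshaking lemma: 2 * 7 = 14.
A tree on 6 vertices has 5 edges. This graph has 7 edges (2 extra). Not a tree.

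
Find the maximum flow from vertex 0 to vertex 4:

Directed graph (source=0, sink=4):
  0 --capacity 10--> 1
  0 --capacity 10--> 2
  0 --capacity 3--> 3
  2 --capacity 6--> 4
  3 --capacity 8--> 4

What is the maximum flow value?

Computing max flow:
  Flow on (0->2): 6/10
  Flow on (0->3): 3/3
  Flow on (2->4): 6/6
  Flow on (3->4): 3/8
Maximum flow = 9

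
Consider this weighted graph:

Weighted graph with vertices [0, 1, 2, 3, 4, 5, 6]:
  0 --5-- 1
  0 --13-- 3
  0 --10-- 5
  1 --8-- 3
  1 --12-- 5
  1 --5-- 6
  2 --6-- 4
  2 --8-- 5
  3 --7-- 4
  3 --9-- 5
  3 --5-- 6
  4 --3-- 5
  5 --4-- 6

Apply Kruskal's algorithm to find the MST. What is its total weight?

Applying Kruskal's algorithm (sort edges by weight, add if no cycle):
  Add (4,5) w=3
  Add (5,6) w=4
  Add (0,1) w=5
  Add (1,6) w=5
  Add (3,6) w=5
  Add (2,4) w=6
  Skip (3,4) w=7 (creates cycle)
  Skip (1,3) w=8 (creates cycle)
  Skip (2,5) w=8 (creates cycle)
  Skip (3,5) w=9 (creates cycle)
  Skip (0,5) w=10 (creates cycle)
  Skip (1,5) w=12 (creates cycle)
  Skip (0,3) w=13 (creates cycle)
MST weight = 28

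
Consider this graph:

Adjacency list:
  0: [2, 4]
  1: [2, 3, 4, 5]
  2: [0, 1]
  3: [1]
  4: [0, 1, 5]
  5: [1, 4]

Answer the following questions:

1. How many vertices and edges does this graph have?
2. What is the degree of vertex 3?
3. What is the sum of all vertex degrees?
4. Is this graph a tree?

Count: 6 vertices, 7 edges.
Vertex 3 has neighbors [1], degree = 1.
Handshaking lemma: 2 * 7 = 14.
A tree on 6 vertices has 5 edges. This graph has 7 edges (2 extra). Not a tree.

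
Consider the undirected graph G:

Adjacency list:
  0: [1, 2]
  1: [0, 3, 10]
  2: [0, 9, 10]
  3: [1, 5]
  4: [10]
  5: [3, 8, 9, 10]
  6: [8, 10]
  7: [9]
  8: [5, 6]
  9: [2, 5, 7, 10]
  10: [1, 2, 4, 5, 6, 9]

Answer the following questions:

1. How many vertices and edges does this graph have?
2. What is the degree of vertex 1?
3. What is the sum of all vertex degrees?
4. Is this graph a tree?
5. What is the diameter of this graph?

Count: 11 vertices, 15 edges.
Vertex 1 has neighbors [0, 3, 10], degree = 3.
Handshaking lemma: 2 * 15 = 30.
A tree on 11 vertices has 10 edges. This graph has 15 edges (5 extra). Not a tree.
Diameter (longest shortest path) = 4.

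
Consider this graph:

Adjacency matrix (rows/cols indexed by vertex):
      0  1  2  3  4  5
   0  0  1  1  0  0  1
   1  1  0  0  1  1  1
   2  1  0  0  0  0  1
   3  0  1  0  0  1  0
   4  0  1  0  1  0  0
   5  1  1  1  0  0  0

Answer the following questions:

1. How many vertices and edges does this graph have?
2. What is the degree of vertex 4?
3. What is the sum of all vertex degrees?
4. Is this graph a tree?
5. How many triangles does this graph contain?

Count: 6 vertices, 8 edges.
Vertex 4 has neighbors [1, 3], degree = 2.
Handshaking lemma: 2 * 8 = 16.
A tree on 6 vertices has 5 edges. This graph has 8 edges (3 extra). Not a tree.
Number of triangles = 3.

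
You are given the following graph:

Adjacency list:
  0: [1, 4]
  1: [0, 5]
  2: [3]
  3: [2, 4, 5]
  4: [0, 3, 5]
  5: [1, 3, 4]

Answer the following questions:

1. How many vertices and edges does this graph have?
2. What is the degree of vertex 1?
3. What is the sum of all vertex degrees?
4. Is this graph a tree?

Count: 6 vertices, 7 edges.
Vertex 1 has neighbors [0, 5], degree = 2.
Handshaking lemma: 2 * 7 = 14.
A tree on 6 vertices has 5 edges. This graph has 7 edges (2 extra). Not a tree.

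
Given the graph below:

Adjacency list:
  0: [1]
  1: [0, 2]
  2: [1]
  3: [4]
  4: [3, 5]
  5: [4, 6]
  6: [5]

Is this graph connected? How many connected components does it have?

Checking connectivity: the graph has 2 connected component(s).
Components: [[0, 1, 2], [3, 4, 5, 6]]. The graph is NOT connected.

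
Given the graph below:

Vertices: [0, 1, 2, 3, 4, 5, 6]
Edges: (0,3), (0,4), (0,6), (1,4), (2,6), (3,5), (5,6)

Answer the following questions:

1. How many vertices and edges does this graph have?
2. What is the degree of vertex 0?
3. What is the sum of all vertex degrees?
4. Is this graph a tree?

Count: 7 vertices, 7 edges.
Vertex 0 has neighbors [3, 4, 6], degree = 3.
Handshaking lemma: 2 * 7 = 14.
A tree on 7 vertices has 6 edges. This graph has 7 edges (1 extra). Not a tree.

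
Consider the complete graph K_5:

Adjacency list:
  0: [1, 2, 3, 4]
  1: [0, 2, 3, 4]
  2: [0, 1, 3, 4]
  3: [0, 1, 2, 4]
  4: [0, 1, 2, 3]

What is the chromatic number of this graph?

In K_5, every vertex is adjacent to every other vertex.
Each vertex needs a unique color.
Chromatic number = 5.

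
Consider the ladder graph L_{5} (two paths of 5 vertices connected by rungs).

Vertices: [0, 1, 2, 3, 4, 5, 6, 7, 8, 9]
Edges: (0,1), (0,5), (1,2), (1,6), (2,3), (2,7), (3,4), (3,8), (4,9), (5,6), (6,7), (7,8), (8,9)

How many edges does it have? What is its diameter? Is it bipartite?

Ladder graph L_{5}: 5 rungs + 2 * (5-1) path edges = 5 + 8 = 13 edges.
Diameter = 5.
Ladder graphs are bipartite (alternating coloring along each path).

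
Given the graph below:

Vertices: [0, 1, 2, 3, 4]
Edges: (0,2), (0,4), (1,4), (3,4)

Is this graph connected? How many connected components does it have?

Checking connectivity: the graph has 1 connected component(s).
All vertices are reachable from each other. The graph IS connected.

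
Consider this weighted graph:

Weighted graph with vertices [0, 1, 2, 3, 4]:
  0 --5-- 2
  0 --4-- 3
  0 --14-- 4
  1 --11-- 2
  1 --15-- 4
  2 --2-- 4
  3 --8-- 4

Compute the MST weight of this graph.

Applying Kruskal's algorithm (sort edges by weight, add if no cycle):
  Add (2,4) w=2
  Add (0,3) w=4
  Add (0,2) w=5
  Skip (3,4) w=8 (creates cycle)
  Add (1,2) w=11
  Skip (0,4) w=14 (creates cycle)
  Skip (1,4) w=15 (creates cycle)
MST weight = 22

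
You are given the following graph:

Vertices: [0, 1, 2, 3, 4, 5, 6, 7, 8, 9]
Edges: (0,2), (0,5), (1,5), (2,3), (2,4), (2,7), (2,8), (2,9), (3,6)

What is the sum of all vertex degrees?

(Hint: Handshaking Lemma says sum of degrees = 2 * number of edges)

Count edges: 9 edges.
By Handshaking Lemma: sum of degrees = 2 * 9 = 18.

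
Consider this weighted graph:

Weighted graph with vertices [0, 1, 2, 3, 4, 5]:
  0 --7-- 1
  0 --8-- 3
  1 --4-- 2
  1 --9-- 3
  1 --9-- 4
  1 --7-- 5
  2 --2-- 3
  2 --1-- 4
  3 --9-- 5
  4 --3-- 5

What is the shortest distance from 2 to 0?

Using Dijkstra's algorithm from vertex 2:
Shortest path: 2 -> 3 -> 0
Total weight: 2 + 8 = 10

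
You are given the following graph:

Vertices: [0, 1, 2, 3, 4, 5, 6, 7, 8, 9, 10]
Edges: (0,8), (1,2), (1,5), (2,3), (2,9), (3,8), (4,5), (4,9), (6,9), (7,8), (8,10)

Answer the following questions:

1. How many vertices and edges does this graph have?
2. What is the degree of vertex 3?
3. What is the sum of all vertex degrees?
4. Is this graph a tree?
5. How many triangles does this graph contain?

Count: 11 vertices, 11 edges.
Vertex 3 has neighbors [2, 8], degree = 2.
Handshaking lemma: 2 * 11 = 22.
A tree on 11 vertices has 10 edges. This graph has 11 edges (1 extra). Not a tree.
Number of triangles = 0.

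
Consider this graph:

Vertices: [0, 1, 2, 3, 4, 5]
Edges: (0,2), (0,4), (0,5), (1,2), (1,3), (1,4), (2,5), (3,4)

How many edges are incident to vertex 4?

Vertex 4 has neighbors [0, 1, 3], so deg(4) = 3.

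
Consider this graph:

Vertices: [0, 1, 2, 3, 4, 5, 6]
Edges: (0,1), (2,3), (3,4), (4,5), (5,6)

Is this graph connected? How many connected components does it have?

Checking connectivity: the graph has 2 connected component(s).
Components: [[0, 1], [2, 3, 4, 5, 6]]. The graph is NOT connected.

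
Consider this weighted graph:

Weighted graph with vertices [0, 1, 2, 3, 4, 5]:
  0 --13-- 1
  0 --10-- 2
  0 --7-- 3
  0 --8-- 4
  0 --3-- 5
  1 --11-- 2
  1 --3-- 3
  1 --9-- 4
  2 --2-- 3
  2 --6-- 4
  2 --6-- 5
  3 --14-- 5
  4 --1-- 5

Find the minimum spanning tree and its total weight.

Applying Kruskal's algorithm (sort edges by weight, add if no cycle):
  Add (4,5) w=1
  Add (2,3) w=2
  Add (0,5) w=3
  Add (1,3) w=3
  Add (2,5) w=6
  Skip (2,4) w=6 (creates cycle)
  Skip (0,3) w=7 (creates cycle)
  Skip (0,4) w=8 (creates cycle)
  Skip (1,4) w=9 (creates cycle)
  Skip (0,2) w=10 (creates cycle)
  Skip (1,2) w=11 (creates cycle)
  Skip (0,1) w=13 (creates cycle)
  Skip (3,5) w=14 (creates cycle)
MST weight = 15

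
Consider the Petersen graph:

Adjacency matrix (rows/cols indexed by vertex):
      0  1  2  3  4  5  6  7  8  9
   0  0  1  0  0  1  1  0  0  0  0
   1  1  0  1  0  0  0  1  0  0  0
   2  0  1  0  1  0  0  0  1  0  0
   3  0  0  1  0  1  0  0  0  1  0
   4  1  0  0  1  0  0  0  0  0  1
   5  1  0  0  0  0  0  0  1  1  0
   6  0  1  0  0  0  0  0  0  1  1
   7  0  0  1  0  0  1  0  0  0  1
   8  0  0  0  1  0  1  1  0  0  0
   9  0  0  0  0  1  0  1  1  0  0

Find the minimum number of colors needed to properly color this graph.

The Petersen graph contains odd cycles (e.g. the outer 5-cycle), so chi >= 3.
A proper 3-coloring exists (it is a well-known 3-chromatic graph).
Chromatic number = 3.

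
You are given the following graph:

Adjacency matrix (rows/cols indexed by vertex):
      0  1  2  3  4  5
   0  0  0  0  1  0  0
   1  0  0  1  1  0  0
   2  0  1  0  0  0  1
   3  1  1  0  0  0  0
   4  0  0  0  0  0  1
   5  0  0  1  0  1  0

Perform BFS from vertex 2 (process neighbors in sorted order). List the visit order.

BFS from vertex 2 (neighbors processed in ascending order):
Visit order: 2, 1, 5, 3, 4, 0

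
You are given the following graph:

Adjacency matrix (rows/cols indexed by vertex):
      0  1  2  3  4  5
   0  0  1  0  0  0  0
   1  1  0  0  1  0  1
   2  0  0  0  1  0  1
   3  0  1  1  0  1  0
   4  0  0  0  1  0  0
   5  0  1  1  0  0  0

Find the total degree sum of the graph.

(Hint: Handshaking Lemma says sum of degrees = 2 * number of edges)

Count edges: 6 edges.
By Handshaking Lemma: sum of degrees = 2 * 6 = 12.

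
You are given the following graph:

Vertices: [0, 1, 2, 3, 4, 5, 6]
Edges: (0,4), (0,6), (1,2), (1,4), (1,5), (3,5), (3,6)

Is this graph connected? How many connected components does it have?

Checking connectivity: the graph has 1 connected component(s).
All vertices are reachable from each other. The graph IS connected.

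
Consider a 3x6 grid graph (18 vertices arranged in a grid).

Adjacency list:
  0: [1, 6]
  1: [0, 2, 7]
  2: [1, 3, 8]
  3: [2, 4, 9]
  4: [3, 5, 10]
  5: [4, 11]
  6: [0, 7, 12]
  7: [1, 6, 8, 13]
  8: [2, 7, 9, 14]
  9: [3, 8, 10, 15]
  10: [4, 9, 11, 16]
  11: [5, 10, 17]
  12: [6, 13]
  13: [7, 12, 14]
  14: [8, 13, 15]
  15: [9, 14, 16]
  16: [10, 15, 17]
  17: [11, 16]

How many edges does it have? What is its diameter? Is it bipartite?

A 3x6 grid has 12 vertical edges and 15 horizontal edges.
Total edges = 12 + 15 = 27.
Diameter = (3-1) + (6-1) = 7 (corner to opposite corner).
Grid graphs are bipartite (checkerboard coloring).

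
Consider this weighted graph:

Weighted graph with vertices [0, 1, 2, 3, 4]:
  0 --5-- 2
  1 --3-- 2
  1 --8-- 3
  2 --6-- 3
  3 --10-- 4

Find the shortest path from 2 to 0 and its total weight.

Using Dijkstra's algorithm from vertex 2:
Shortest path: 2 -> 0
Total weight: 5 = 5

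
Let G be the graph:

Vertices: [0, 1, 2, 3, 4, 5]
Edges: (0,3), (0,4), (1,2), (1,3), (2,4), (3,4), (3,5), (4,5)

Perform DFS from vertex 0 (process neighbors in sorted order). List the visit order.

DFS from vertex 0 (neighbors processed in ascending order):
Visit order: 0, 3, 1, 2, 4, 5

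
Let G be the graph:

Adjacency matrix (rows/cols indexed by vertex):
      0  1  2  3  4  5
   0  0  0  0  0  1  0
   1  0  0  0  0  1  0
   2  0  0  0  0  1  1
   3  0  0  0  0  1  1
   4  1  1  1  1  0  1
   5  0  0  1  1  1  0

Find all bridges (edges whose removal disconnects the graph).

A bridge is an edge whose removal increases the number of connected components.
Bridges found: (0,4), (1,4)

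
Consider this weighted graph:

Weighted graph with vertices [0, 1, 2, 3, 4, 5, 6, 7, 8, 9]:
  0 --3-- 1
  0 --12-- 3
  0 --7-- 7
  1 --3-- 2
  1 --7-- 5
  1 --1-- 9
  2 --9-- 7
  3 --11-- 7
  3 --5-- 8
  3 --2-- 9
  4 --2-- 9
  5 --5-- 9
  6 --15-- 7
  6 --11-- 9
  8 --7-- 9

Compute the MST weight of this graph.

Applying Kruskal's algorithm (sort edges by weight, add if no cycle):
  Add (1,9) w=1
  Add (3,9) w=2
  Add (4,9) w=2
  Add (0,1) w=3
  Add (1,2) w=3
  Add (3,8) w=5
  Add (5,9) w=5
  Add (0,7) w=7
  Skip (1,5) w=7 (creates cycle)
  Skip (8,9) w=7 (creates cycle)
  Skip (2,7) w=9 (creates cycle)
  Skip (3,7) w=11 (creates cycle)
  Add (6,9) w=11
  Skip (0,3) w=12 (creates cycle)
  Skip (6,7) w=15 (creates cycle)
MST weight = 39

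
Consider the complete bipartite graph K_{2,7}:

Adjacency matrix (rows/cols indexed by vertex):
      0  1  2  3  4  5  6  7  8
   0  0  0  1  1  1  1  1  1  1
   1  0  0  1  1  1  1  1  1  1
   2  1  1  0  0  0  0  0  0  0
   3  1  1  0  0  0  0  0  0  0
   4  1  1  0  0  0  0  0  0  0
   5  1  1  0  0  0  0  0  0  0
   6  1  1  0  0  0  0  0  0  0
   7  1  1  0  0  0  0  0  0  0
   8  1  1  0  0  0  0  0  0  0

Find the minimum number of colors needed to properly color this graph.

K_{2,7} is bipartite: vertices split into two independent sets of size 2 and 7.
Color one set 0, the other 1. No adjacent vertices share a color.
Chromatic number = 2.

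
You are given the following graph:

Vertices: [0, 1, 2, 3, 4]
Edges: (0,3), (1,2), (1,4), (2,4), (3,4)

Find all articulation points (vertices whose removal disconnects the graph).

An articulation point is a vertex whose removal disconnects the graph.
Articulation points: [3, 4]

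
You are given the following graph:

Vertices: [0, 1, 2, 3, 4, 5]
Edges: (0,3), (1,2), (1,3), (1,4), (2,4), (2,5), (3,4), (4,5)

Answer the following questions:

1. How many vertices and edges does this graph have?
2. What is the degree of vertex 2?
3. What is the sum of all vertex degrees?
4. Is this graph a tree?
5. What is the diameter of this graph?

Count: 6 vertices, 8 edges.
Vertex 2 has neighbors [1, 4, 5], degree = 3.
Handshaking lemma: 2 * 8 = 16.
A tree on 6 vertices has 5 edges. This graph has 8 edges (3 extra). Not a tree.
Diameter (longest shortest path) = 3.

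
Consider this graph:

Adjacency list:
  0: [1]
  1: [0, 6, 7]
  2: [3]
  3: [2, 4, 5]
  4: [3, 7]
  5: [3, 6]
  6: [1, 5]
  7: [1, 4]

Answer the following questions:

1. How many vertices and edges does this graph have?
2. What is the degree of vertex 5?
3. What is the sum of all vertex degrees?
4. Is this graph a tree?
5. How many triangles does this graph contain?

Count: 8 vertices, 8 edges.
Vertex 5 has neighbors [3, 6], degree = 2.
Handshaking lemma: 2 * 8 = 16.
A tree on 8 vertices has 7 edges. This graph has 8 edges (1 extra). Not a tree.
Number of triangles = 0.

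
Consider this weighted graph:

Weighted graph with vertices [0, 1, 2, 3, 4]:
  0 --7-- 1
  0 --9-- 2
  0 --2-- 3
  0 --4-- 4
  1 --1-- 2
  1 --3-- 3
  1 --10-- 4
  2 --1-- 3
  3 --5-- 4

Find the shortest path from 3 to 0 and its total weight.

Using Dijkstra's algorithm from vertex 3:
Shortest path: 3 -> 0
Total weight: 2 = 2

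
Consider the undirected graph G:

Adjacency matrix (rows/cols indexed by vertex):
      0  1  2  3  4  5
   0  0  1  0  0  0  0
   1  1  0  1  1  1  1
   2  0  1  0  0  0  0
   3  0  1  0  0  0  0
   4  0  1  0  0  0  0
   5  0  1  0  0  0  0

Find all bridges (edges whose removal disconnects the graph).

A bridge is an edge whose removal increases the number of connected components.
Bridges found: (0,1), (1,2), (1,3), (1,4), (1,5)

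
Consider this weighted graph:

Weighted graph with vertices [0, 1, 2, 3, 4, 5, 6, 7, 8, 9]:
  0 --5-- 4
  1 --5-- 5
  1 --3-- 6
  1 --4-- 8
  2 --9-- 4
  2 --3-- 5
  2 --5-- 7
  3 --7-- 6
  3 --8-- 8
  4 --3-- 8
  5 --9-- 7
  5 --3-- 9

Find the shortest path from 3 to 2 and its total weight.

Using Dijkstra's algorithm from vertex 3:
Shortest path: 3 -> 6 -> 1 -> 5 -> 2
Total weight: 7 + 3 + 5 + 3 = 18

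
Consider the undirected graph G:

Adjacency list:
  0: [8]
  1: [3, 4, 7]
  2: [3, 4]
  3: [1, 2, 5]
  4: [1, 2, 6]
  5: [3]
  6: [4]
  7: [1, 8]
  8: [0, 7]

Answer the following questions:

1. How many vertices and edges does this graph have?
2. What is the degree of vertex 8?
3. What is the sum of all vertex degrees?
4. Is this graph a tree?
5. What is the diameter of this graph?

Count: 9 vertices, 9 edges.
Vertex 8 has neighbors [0, 7], degree = 2.
Handshaking lemma: 2 * 9 = 18.
A tree on 9 vertices has 8 edges. This graph has 9 edges (1 extra). Not a tree.
Diameter (longest shortest path) = 5.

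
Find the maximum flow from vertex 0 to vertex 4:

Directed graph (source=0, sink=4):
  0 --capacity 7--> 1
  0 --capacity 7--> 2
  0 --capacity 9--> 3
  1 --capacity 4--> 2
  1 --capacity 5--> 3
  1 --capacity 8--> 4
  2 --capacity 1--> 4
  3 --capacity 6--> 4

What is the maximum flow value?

Computing max flow:
  Flow on (0->1): 7/7
  Flow on (0->2): 1/7
  Flow on (0->3): 6/9
  Flow on (1->4): 7/8
  Flow on (2->4): 1/1
  Flow on (3->4): 6/6
Maximum flow = 14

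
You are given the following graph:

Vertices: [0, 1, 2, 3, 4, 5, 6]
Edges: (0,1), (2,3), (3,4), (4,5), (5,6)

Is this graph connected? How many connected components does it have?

Checking connectivity: the graph has 2 connected component(s).
Components: [[0, 1], [2, 3, 4, 5, 6]]. The graph is NOT connected.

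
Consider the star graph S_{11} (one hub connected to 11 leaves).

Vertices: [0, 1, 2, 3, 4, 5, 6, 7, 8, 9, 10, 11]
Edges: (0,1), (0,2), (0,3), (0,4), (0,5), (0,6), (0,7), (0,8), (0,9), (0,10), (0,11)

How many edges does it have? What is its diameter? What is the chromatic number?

Star graph S_{11}: the hub connects to all 11 leaves.
Edges = 11.
Diameter = 2 (any leaf to hub is 1, leaf to leaf through hub is 2).
Star graphs are bipartite (hub vs leaves), so chromatic number = 2.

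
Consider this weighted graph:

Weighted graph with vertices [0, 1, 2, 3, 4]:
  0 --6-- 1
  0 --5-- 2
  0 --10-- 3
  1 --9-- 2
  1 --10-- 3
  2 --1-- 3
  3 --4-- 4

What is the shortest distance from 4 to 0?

Using Dijkstra's algorithm from vertex 4:
Shortest path: 4 -> 3 -> 2 -> 0
Total weight: 4 + 1 + 5 = 10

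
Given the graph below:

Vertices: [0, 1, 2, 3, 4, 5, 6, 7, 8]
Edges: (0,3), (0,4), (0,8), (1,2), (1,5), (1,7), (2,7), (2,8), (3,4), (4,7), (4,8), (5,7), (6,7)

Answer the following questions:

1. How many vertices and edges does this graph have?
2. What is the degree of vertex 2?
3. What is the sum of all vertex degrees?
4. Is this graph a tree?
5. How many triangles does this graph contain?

Count: 9 vertices, 13 edges.
Vertex 2 has neighbors [1, 7, 8], degree = 3.
Handshaking lemma: 2 * 13 = 26.
A tree on 9 vertices has 8 edges. This graph has 13 edges (5 extra). Not a tree.
Number of triangles = 4.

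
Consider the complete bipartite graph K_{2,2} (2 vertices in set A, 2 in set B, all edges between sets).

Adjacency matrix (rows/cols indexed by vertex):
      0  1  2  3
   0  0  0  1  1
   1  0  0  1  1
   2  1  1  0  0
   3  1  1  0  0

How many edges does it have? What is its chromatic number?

K_{2,2} has 2 * 2 = 4 edges.
Bipartite graphs have chromatic number 2 (color each partition differently).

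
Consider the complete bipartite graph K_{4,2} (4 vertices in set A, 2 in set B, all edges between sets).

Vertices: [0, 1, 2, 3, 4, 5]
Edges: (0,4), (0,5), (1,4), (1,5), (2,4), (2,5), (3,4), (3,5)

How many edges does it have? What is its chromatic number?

K_{4,2} has 4 * 2 = 8 edges.
Bipartite graphs have chromatic number 2 (color each partition differently).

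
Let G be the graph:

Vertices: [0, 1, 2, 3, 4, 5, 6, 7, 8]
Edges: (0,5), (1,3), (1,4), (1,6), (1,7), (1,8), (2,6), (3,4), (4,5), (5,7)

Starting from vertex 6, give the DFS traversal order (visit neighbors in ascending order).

DFS from vertex 6 (neighbors processed in ascending order):
Visit order: 6, 1, 3, 4, 5, 0, 7, 8, 2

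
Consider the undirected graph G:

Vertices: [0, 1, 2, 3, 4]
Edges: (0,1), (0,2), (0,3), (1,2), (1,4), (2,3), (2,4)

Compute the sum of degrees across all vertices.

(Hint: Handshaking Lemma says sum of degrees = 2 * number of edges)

Count edges: 7 edges.
By Handshaking Lemma: sum of degrees = 2 * 7 = 14.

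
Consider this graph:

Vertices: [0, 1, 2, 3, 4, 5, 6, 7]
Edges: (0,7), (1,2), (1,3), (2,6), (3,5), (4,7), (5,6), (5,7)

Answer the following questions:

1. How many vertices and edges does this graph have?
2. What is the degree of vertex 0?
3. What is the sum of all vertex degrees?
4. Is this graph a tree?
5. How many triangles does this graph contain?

Count: 8 vertices, 8 edges.
Vertex 0 has neighbors [7], degree = 1.
Handshaking lemma: 2 * 8 = 16.
A tree on 8 vertices has 7 edges. This graph has 8 edges (1 extra). Not a tree.
Number of triangles = 0.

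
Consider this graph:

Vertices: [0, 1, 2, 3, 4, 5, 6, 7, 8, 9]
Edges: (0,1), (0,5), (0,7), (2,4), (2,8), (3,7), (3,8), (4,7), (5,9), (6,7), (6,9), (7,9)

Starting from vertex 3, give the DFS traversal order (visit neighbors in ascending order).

DFS from vertex 3 (neighbors processed in ascending order):
Visit order: 3, 7, 0, 1, 5, 9, 6, 4, 2, 8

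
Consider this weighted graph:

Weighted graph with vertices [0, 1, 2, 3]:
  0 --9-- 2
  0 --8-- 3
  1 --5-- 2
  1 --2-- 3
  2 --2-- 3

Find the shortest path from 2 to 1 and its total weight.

Using Dijkstra's algorithm from vertex 2:
Shortest path: 2 -> 3 -> 1
Total weight: 2 + 2 = 4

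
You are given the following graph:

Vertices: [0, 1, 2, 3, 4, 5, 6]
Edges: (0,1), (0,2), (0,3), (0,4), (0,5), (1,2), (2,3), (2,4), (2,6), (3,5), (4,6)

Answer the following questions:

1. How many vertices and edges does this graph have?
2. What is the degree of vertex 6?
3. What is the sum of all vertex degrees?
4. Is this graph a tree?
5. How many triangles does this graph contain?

Count: 7 vertices, 11 edges.
Vertex 6 has neighbors [2, 4], degree = 2.
Handshaking lemma: 2 * 11 = 22.
A tree on 7 vertices has 6 edges. This graph has 11 edges (5 extra). Not a tree.
Number of triangles = 5.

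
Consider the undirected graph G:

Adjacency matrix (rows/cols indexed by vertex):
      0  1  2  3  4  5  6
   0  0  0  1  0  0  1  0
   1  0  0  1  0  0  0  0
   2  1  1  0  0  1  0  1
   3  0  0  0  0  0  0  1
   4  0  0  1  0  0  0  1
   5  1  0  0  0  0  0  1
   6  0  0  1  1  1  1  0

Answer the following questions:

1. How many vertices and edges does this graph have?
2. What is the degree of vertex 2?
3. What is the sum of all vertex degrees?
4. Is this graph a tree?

Count: 7 vertices, 8 edges.
Vertex 2 has neighbors [0, 1, 4, 6], degree = 4.
Handshaking lemma: 2 * 8 = 16.
A tree on 7 vertices has 6 edges. This graph has 8 edges (2 extra). Not a tree.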